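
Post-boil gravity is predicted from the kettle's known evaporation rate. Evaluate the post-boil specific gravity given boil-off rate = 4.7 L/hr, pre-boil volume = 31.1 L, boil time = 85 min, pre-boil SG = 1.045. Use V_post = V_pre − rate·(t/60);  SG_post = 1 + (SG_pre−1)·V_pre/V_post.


V_post = 31.1 − 4.7·(85/60) = 24.4417
SG_post = 1 + (1.045 − 1)·31.1/24.4417

1.0573


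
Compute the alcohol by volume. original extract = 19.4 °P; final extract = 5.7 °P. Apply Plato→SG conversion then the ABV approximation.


SG = 259/(259 − P);  ABV = (OG − FG)·131.25
OG = 259/(259 − 19.4) = 1.0810
FG = 259/(259 − 5.7) = 1.0225
ABV = (1.0810 − 1.0225)·131.25

7.6736 % ABV


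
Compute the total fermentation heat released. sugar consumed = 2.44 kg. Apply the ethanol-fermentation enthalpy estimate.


Q = m_sugar · 590 kJ/kg
Q = 2.44 · 590

1439.6000 kJ


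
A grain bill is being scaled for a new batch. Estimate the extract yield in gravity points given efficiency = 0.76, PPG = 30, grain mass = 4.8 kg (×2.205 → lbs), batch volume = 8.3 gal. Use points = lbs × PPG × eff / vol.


lbs = 4.8 × 2.205 = 10.5840
points = 10.5840 × 30 × 0.76 / 8.3

29.0741 points


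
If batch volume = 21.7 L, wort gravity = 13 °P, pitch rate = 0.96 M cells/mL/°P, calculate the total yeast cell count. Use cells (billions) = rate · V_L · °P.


cells = 0.96 · 21.7 · 13

270.8160 billion cells


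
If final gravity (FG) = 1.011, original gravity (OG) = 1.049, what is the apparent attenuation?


AA = (OG − FG)/(OG − 1) · 100
AA = (1.049 − 1.011)/(1.049 − 1) · 100

77.5510 %


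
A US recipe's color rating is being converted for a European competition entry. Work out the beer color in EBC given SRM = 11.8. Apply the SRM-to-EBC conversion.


EBC = SRM · 1.97
EBC = 11.8 · 1.97

23.2460 EBC


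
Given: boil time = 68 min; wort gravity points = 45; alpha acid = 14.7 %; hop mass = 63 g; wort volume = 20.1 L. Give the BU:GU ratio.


U = 1.65·0.000125^(GP/1000)·(1−e^(−0.04t))/4.15;  IBU = (α/100)·m·U·1000/V;  BU:GU = IBU/GP
U = 1.65·0.000125^(45/1000)·(1−e^(−0.04·68))/4.15 = 0.2479
IBU = (14.7/100)·63·0.2479·1000/20.1 = 114.1994
BU:GU = 114.1994/45

2.5378


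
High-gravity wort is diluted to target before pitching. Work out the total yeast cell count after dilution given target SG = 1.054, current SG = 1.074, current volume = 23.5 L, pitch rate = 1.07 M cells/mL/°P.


V_w = V·((SG_c−1)/(SG_t−1)−1);  °P = 259 − 259/SG_t;  cells = rate·(V+V_w)·°P
V_w = 23.5·((1.074−1)/(1.054−1)−1) = 8.7037
V_final = 23.5 + 8.7037 = 32.2037
°P = 259 − 259/1.054 = 13.2694
cells = 1.07·32.2037·13.2694

457.2382 billion cells


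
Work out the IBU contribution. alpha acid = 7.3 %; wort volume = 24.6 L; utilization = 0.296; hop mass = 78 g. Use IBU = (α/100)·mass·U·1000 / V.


IBU = (7.3/100)·78·0.296·1000 / 24.6

68.5132 IBU


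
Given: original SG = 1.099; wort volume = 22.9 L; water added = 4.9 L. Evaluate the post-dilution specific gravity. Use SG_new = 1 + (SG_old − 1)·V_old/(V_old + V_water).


pts = (1.099 − 1)·1000·22.9/(22.9 + 4.9) = 81.5504
SG_new = 1 + 81.5504/1000

1.0816


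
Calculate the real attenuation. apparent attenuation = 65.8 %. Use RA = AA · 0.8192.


RA = 65.8 · 0.8192

53.9034 %


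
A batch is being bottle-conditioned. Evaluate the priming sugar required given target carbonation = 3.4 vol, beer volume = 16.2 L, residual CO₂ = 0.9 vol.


sugar = (target − residual)·4.0·V
sugar = (3.4 − 0.9)·4.0·16.2

162.0000 g


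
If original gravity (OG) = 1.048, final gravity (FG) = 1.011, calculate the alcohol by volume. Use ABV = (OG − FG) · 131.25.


ABV = (1.048 − 1.011) · 131.25

4.8563 % ABV


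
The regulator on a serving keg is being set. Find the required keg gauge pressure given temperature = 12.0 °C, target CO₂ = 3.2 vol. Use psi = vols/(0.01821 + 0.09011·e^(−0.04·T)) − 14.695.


psi = 3.2/(0.01821 + 0.09011·e^(−0.04·12.0)) − 14.695

28.5666 psi


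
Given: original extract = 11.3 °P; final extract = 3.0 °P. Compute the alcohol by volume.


SG = 259/(259 − P);  ABV = (OG − FG)·131.25
OG = 259/(259 − 11.3) = 1.0456
FG = 259/(259 − 3.0) = 1.0117
ABV = (1.0456 − 1.0117)·131.25

4.4495 % ABV


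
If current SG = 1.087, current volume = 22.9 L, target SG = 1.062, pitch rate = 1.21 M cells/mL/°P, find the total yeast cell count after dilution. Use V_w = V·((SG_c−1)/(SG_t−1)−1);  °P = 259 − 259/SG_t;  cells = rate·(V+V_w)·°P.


V_w = 22.9·((1.087−1)/(1.062−1)−1) = 9.2339
V_final = 22.9 + 9.2339 = 32.1339
°P = 259 − 259/1.062 = 15.1205
cells = 1.21·32.1339·15.1205

587.9161 billion cells


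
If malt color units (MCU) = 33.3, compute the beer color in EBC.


SRM = 1.4922·MCU^0.6859;  EBC = SRM·1.97
SRM = 1.4922·33.3^0.6859 = 16.5223
EBC = 16.5223·1.97

32.5490 EBC


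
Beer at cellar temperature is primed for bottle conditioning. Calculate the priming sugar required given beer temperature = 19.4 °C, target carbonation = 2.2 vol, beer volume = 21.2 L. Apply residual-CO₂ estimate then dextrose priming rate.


residual = 14.695·(0.01821 + 0.09011·e^(−0.04·T));  sugar = (target − residual)·4.0·V
residual = 14.695·(0.01821 + 0.09011·e^(−0.04·19.4)) = 0.8770
sugar = (2.2 − 0.8770)·4.0·21.2

112.1875 g


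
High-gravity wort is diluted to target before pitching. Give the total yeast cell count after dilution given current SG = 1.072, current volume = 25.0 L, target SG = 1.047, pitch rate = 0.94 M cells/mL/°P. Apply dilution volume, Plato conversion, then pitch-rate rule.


V_w = V·((SG_c−1)/(SG_t−1)−1);  °P = 259 − 259/SG_t;  cells = rate·(V+V_w)·°P
V_w = 25.0·((1.072−1)/(1.047−1)−1) = 13.2979
V_final = 25.0 + 13.2979 = 38.2979
°P = 259 − 259/1.047 = 11.6266
cells = 0.94·38.2979·11.6266

418.5559 billion cells


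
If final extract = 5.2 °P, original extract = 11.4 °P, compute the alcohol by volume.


SG = 259/(259 − P);  ABV = (OG − FG)·131.25
OG = 259/(259 − 11.4) = 1.0460
FG = 259/(259 − 5.2) = 1.0205
ABV = (1.0460 − 1.0205)·131.25

3.3539 % ABV


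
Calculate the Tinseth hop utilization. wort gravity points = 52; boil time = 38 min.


U = 1.65·0.000125^(GP/1000) · (1 − e^(−0.04·t))/4.15
bigness = 1.65·0.000125^(52/1000) = 1.0340
boil_factor = (1 − e^(−0.04·38))/4.15 = 0.1883
U = 1.0340 · 0.1883

0.1947


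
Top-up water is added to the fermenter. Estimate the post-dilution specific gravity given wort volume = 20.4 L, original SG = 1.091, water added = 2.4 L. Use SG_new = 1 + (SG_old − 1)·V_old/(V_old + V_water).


pts = (1.091 − 1)·1000·20.4/(20.4 + 2.4) = 81.4211
SG_new = 1 + 81.4211/1000

1.0814


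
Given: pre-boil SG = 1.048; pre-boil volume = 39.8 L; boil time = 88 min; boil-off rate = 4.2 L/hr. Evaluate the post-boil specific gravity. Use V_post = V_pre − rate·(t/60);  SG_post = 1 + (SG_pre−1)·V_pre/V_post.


V_post = 39.8 − 4.2·(88/60) = 33.6400
SG_post = 1 + (1.048 − 1)·39.8/33.6400

1.0568


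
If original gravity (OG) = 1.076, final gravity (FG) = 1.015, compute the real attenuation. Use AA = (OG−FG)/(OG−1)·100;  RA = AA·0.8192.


AA = (1.076 − 1.015)/(1.076 − 1)·100 = 80.2632
RA = 80.2632·0.8192

65.7516 %


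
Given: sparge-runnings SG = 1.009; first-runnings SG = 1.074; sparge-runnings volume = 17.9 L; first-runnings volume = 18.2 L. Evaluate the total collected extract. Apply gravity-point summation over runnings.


total = Σ (SG_i − 1)·1000·V_i
first = (1.074 − 1)·1000·18.2 = 1346.8000
sparge = (1.009 − 1)·1000·17.9 = 161.1000
total = 1346.8000 + 161.1000

1507.9000 gravity·L


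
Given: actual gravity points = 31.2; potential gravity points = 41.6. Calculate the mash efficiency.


efficiency = actual / potential × 100
efficiency = 31.2 / 41.6 × 100

75.0000 %


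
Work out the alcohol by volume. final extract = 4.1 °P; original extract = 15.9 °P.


SG = 259/(259 − P);  ABV = (OG − FG)·131.25
OG = 259/(259 − 15.9) = 1.0654
FG = 259/(259 − 4.1) = 1.0161
ABV = (1.0654 − 1.0161)·131.25

6.4733 % ABV


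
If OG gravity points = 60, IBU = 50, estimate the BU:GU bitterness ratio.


BU:GU = IBU / OG_points
BU:GU = 50 / 60

0.8333


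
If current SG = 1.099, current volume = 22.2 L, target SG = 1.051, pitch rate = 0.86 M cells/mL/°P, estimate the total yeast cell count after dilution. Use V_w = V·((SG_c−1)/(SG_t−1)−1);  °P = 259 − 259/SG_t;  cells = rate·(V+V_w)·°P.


V_w = 22.2·((1.099−1)/(1.051−1)−1) = 20.8941
V_final = 22.2 + 20.8941 = 43.0941
°P = 259 − 259/1.051 = 12.5680
cells = 0.86·43.0941·12.5680

465.7830 billion cells


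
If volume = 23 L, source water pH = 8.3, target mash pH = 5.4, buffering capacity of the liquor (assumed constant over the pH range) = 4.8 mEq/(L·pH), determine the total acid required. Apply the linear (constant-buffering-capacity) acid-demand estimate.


acid = buffering capacity · (pH_source − pH_target) · V
acid = 4.8 · (8.3 − 5.4) · 23

320.1600 mEq


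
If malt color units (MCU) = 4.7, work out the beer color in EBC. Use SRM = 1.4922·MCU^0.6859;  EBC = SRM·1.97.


SRM = 1.4922·4.7^0.6859 = 4.3134
EBC = 4.3134·1.97

8.4974 EBC


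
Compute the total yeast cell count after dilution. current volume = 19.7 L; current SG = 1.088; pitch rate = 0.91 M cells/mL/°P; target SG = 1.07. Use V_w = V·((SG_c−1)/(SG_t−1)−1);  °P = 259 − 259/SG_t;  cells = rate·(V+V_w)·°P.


V_w = 19.7·((1.088−1)/(1.07−1)−1) = 5.0657
V_final = 19.7 + 5.0657 = 24.7657
°P = 259 − 259/1.07 = 16.9439
cells = 0.91·24.7657·16.9439

381.8619 billion cells


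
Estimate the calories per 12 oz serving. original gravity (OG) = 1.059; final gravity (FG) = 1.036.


ABW = (OG−FG)·131.25·0.79/FG;  °P = 259 − 259/SG (for OG→OE and FG→AE);  RE = 0.1808·OE + 0.8192·AE;  Cal = (6.9·ABW + 4·(RE−0.1))·FG·3.55
ABW = (1.059 − 1.036)·131.25·0.79/1.036 = 2.3019
OE = 259 − 259/1.059 = 14.4297 °P
AE = 259 − 259/1.036 = 9.0000 °P
RE = 0.1808·14.4297 + 0.8192·9.0000 = 9.9817 °P
Cal = (6.9·2.3019 + 4·(9.9817−0.1))·1.036·3.55

203.7874 kcal


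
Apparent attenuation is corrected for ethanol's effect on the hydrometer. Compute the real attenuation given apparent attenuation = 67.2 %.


RA = AA · 0.8192
RA = 67.2 · 0.8192

55.0502 %


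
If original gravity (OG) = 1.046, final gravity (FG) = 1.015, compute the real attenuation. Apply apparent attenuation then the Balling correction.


AA = (OG−FG)/(OG−1)·100;  RA = AA·0.8192
AA = (1.046 − 1.015)/(1.046 − 1)·100 = 67.3913
RA = 67.3913·0.8192

55.2070 %


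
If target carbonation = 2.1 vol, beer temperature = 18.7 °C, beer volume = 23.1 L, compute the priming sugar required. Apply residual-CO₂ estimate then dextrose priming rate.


residual = 14.695·(0.01821 + 0.09011·e^(−0.04·T));  sugar = (target − residual)·4.0·V
residual = 14.695·(0.01821 + 0.09011·e^(−0.04·18.7)) = 0.8943
sugar = (2.1 − 0.8943)·4.0·23.1

111.4030 g


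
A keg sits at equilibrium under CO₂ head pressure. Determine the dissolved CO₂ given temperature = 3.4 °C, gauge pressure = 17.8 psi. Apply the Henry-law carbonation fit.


vols = (P + 14.695)·(0.01821 + 0.09011·e^(−0.04·T))
vols = (17.8 + 14.695)·(0.01821 + 0.09011·e^(−0.04·3.4))

3.1475 volumes


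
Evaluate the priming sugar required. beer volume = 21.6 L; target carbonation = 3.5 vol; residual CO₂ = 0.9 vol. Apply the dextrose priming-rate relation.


sugar = (target − residual)·4.0·V
sugar = (3.5 − 0.9)·4.0·21.6

224.6400 g


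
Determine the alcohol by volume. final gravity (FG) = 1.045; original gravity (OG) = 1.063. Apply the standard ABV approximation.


ABV = (OG − FG) · 131.25
ABV = (1.063 − 1.045) · 131.25

2.3625 % ABV


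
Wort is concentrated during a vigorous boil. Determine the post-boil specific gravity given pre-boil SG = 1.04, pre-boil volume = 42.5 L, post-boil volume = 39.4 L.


SG_post = 1 + (SG_pre − 1)·V_pre/V_post
pts_pre = (1.04 − 1)·1000 = 40.0000
pts_post = 40.0000·42.5/39.4 = 43.1472
SG_post = 1 + 43.1472/1000

1.0431


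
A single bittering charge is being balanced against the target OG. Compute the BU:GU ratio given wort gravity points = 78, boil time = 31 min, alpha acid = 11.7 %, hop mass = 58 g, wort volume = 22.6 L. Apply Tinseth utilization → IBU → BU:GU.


U = 1.65·0.000125^(GP/1000)·(1−e^(−0.04t))/4.15;  IBU = (α/100)·m·U·1000/V;  BU:GU = IBU/GP
U = 1.65·0.000125^(78/1000)·(1−e^(−0.04·31))/4.15 = 0.1402
IBU = (11.7/100)·58·0.1402·1000/22.6 = 42.0858
BU:GU = 42.0858/78

0.5396


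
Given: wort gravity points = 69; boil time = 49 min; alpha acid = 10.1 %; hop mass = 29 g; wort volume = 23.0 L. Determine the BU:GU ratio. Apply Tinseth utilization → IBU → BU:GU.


U = 1.65·0.000125^(GP/1000)·(1−e^(−0.04t))/4.15;  IBU = (α/100)·m·U·1000/V;  BU:GU = IBU/GP
U = 1.65·0.000125^(69/1000)·(1−e^(−0.04·49))/4.15 = 0.1837
IBU = (10.1/100)·29·0.1837·1000/23.0 = 23.3980
BU:GU = 23.3980/69

0.3391


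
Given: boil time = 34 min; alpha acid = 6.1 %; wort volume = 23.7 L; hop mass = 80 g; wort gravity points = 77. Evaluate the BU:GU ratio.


U = 1.65·0.000125^(GP/1000)·(1−e^(−0.04t))/4.15;  IBU = (α/100)·m·U·1000/V;  BU:GU = IBU/GP
U = 1.65·0.000125^(77/1000)·(1−e^(−0.04·34))/4.15 = 0.1479
IBU = (6.1/100)·80·0.1479·1000/23.7 = 30.4619
BU:GU = 30.4619/77

0.3956


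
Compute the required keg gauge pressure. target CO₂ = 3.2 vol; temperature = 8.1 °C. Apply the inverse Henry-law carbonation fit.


psi = vols/(0.01821 + 0.09011·e^(−0.04·T)) − 14.695
psi = 3.2/(0.01821 + 0.09011·e^(−0.04·8.1)) − 14.695

23.6826 psi


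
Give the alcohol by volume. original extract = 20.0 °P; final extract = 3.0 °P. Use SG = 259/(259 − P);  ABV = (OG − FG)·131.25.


OG = 259/(259 − 20.0) = 1.0837
FG = 259/(259 − 3.0) = 1.0117
ABV = (1.0837 − 1.0117)·131.25

9.4452 % ABV


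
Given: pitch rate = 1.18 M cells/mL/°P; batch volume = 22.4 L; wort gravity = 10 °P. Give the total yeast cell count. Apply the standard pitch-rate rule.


cells (billions) = rate · V_L · °P
cells = 1.18 · 22.4 · 10

264.3200 billion cells


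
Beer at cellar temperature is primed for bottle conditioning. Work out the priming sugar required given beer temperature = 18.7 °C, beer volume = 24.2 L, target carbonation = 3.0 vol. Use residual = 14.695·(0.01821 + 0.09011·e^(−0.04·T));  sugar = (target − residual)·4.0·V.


residual = 14.695·(0.01821 + 0.09011·e^(−0.04·18.7)) = 0.8943
sugar = (3.0 − 0.8943)·4.0·24.2

203.8279 g


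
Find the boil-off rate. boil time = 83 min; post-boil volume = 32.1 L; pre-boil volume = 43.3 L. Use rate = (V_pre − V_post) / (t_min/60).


rate = (43.3 − 32.1) / (83/60)

8.0964 L/hr


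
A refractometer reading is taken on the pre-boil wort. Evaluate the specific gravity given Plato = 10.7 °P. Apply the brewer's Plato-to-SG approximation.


SG = 259/(259 − P)
SG = 259/(259 − 10.7)

1.0431


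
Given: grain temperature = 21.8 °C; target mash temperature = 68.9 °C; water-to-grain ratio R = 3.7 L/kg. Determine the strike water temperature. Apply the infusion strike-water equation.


T_strike = (0.41/R)·(T_mash − T_grain) + T_mash
T_strike = (0.41/3.7)·(68.9 − 21.8) + 68.9

74.1192 °C


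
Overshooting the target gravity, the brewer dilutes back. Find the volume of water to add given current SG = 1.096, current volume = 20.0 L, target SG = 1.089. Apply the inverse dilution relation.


V_water = V·((SG_curr − 1)/(SG_target − 1) − 1)
V_water = 20.0·((1.096 − 1)/(1.089 − 1) − 1)

1.5730 L


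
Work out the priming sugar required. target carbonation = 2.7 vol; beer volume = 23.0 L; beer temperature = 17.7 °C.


residual = 14.695·(0.01821 + 0.09011·e^(−0.04·T));  sugar = (target − residual)·4.0·V
residual = 14.695·(0.01821 + 0.09011·e^(−0.04·17.7)) = 0.9199
sugar = (2.7 − 0.9199)·4.0·23.0

163.7675 g


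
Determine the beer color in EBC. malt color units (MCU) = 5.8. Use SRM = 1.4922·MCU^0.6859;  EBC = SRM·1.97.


SRM = 1.4922·5.8^0.6859 = 4.9827
EBC = 4.9827·1.97

9.8159 EBC


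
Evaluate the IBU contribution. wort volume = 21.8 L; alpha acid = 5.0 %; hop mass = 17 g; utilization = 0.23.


IBU = (α/100)·mass·U·1000 / V
IBU = (5.0/100)·17·0.23·1000 / 21.8

8.9679 IBU


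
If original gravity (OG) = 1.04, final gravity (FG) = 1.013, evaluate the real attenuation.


AA = (OG−FG)/(OG−1)·100;  RA = AA·0.8192
AA = (1.04 − 1.013)/(1.04 − 1)·100 = 67.5000
RA = 67.5000·0.8192

55.2960 %


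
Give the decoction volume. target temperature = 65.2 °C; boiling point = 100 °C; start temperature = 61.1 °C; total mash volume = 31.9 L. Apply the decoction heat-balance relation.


V_dec = V_total·(T_target − T_start)/(T_boil − T_start)
V_dec = 31.9·(65.2 − 61.1)/(100 − 61.1)

3.3622 L


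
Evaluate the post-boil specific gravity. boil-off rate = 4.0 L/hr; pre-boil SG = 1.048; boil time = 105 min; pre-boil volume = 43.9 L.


V_post = V_pre − rate·(t/60);  SG_post = 1 + (SG_pre−1)·V_pre/V_post
V_post = 43.9 − 4.0·(105/60) = 36.9000
SG_post = 1 + (1.048 − 1)·43.9/36.9000

1.0571


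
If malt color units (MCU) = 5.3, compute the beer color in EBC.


SRM = 1.4922·MCU^0.6859;  EBC = SRM·1.97
SRM = 1.4922·5.3^0.6859 = 4.6839
EBC = 4.6839·1.97

9.2273 EBC


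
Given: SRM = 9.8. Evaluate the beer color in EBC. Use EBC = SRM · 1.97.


EBC = 9.8 · 1.97

19.3060 EBC


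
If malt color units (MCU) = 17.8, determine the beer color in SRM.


SRM = 1.4922 · MCU^0.6859
SRM = 1.4922 · 17.8^0.6859

10.7520 SRM


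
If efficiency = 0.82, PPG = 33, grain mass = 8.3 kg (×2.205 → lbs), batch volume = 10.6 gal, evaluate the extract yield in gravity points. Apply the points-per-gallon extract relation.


points = lbs × PPG × eff / vol
lbs = 8.3 × 2.205 = 18.3015
points = 18.3015 × 33 × 0.82 / 10.6

46.7206 points


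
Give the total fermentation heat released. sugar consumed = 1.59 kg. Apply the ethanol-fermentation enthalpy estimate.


Q = m_sugar · 590 kJ/kg
Q = 1.59 · 590

938.1000 kJ


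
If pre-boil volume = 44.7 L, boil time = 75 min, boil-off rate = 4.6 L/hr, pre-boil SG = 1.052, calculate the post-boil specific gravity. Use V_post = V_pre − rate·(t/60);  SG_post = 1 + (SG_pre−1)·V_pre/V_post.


V_post = 44.7 − 4.6·(75/60) = 38.9500
SG_post = 1 + (1.052 − 1)·44.7/38.9500

1.0597


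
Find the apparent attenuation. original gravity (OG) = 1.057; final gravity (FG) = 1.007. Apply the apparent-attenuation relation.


AA = (OG − FG)/(OG − 1) · 100
AA = (1.057 − 1.007)/(1.057 − 1) · 100

87.7193 %


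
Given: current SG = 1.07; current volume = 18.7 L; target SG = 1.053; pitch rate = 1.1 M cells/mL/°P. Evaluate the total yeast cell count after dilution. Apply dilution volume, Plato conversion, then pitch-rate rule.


V_w = V·((SG_c−1)/(SG_t−1)−1);  °P = 259 − 259/SG_t;  cells = rate·(V+V_w)·°P
V_w = 18.7·((1.07−1)/(1.053−1)−1) = 5.9981
V_final = 18.7 + 5.9981 = 24.6981
°P = 259 − 259/1.053 = 13.0361
cells = 1.1·24.6981·13.0361

354.1634 billion cells


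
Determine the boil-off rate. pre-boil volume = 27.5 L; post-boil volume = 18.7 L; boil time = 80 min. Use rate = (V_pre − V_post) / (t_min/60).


rate = (27.5 − 18.7) / (80/60)

6.6000 L/hr


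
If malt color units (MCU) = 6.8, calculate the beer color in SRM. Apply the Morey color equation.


SRM = 1.4922 · MCU^0.6859
SRM = 1.4922 · 6.8^0.6859

5.5571 SRM


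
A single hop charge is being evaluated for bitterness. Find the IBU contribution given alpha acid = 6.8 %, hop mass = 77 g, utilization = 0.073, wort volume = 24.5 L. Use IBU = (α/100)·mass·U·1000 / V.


IBU = (6.8/100)·77·0.073·1000 / 24.5

15.6011 IBU


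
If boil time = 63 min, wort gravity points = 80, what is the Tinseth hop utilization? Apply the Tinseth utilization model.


U = 1.65·0.000125^(GP/1000) · (1 − e^(−0.04·t))/4.15
bigness = 1.65·0.000125^(80/1000) = 0.8040
boil_factor = (1 − e^(−0.04·63))/4.15 = 0.2216
U = 0.8040 · 0.2216

0.1781


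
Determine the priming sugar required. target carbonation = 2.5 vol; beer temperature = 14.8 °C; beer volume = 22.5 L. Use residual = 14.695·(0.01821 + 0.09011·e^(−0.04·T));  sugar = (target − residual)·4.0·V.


residual = 14.695·(0.01821 + 0.09011·e^(−0.04·14.8)) = 1.0002
sugar = (2.5 − 1.0002)·4.0·22.5

134.9864 g


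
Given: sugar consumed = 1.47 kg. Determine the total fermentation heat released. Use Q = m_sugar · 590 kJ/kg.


Q = 1.47 · 590

867.3000 kJ


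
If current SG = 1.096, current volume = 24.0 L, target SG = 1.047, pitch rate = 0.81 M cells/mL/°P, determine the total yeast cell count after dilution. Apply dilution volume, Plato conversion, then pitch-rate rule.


V_w = V·((SG_c−1)/(SG_t−1)−1);  °P = 259 − 259/SG_t;  cells = rate·(V+V_w)·°P
V_w = 24.0·((1.096−1)/(1.047−1)−1) = 25.0213
V_final = 24.0 + 25.0213 = 49.0213
°P = 259 − 259/1.047 = 11.6266
cells = 0.81·49.0213·11.6266

461.6582 billion cells


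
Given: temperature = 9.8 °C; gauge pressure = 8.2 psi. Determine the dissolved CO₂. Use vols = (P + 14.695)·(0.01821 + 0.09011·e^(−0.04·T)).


vols = (8.2 + 14.695)·(0.01821 + 0.09011·e^(−0.04·9.8))

1.8109 volumes


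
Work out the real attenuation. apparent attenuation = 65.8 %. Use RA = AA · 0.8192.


RA = 65.8 · 0.8192

53.9034 %


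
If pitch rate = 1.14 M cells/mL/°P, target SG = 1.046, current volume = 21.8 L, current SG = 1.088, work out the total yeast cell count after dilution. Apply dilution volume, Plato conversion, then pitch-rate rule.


V_w = V·((SG_c−1)/(SG_t−1)−1);  °P = 259 − 259/SG_t;  cells = rate·(V+V_w)·°P
V_w = 21.8·((1.088−1)/(1.046−1)−1) = 19.9043
V_final = 21.8 + 19.9043 = 41.7043
°P = 259 − 259/1.046 = 11.3901
cells = 1.14·41.7043·11.3901

541.5170 billion cells


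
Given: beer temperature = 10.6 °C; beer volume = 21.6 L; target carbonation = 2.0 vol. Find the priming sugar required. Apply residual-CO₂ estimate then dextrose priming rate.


residual = 14.695·(0.01821 + 0.09011·e^(−0.04·T));  sugar = (target − residual)·4.0·V
residual = 14.695·(0.01821 + 0.09011·e^(−0.04·10.6)) = 1.1342
sugar = (2.0 − 1.1342)·4.0·21.6

74.8084 g


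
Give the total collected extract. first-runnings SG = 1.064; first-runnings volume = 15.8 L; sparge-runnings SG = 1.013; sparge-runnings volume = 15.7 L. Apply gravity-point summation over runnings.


total = Σ (SG_i − 1)·1000·V_i
first = (1.064 − 1)·1000·15.8 = 1011.2000
sparge = (1.013 − 1)·1000·15.7 = 204.1000
total = 1011.2000 + 204.1000

1215.3000 gravity·L


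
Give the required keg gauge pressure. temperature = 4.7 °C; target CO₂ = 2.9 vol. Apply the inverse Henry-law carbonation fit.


psi = vols/(0.01821 + 0.09011·e^(−0.04·T)) − 14.695
psi = 2.9/(0.01821 + 0.09011·e^(−0.04·4.7)) − 14.695

16.5293 psi


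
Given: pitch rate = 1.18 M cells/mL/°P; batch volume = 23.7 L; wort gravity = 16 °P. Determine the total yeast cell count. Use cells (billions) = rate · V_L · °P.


cells = 1.18 · 23.7 · 16

447.4560 billion cells


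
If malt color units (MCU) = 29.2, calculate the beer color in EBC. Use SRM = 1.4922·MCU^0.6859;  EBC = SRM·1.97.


SRM = 1.4922·29.2^0.6859 = 15.0985
EBC = 15.0985·1.97

29.7440 EBC


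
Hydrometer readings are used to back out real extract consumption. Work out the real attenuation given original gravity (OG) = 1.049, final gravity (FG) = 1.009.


AA = (OG−FG)/(OG−1)·100;  RA = AA·0.8192
AA = (1.049 − 1.009)/(1.049 − 1)·100 = 81.6327
RA = 81.6327·0.8192

66.8735 %


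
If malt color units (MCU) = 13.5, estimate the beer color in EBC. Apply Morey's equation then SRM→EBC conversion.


SRM = 1.4922·MCU^0.6859;  EBC = SRM·1.97
SRM = 1.4922·13.5^0.6859 = 8.8945
EBC = 8.8945·1.97

17.5222 EBC


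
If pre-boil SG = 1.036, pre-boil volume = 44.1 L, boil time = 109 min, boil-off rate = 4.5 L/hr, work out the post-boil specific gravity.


V_post = V_pre − rate·(t/60);  SG_post = 1 + (SG_pre−1)·V_pre/V_post
V_post = 44.1 − 4.5·(109/60) = 35.9250
SG_post = 1 + (1.036 − 1)·44.1/35.9250

1.0442


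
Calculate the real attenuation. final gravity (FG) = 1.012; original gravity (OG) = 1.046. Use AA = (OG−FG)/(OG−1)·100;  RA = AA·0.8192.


AA = (1.046 − 1.012)/(1.046 − 1)·100 = 73.9130
RA = 73.9130·0.8192

60.5496 %


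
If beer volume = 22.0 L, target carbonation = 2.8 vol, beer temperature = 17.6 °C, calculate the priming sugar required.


residual = 14.695·(0.01821 + 0.09011·e^(−0.04·T));  sugar = (target − residual)·4.0·V
residual = 14.695·(0.01821 + 0.09011·e^(−0.04·17.6)) = 0.9225
sugar = (2.8 − 0.9225)·4.0·22.0

165.2171 g


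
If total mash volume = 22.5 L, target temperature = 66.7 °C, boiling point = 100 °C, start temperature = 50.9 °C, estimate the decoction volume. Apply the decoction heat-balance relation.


V_dec = V_total·(T_target − T_start)/(T_boil − T_start)
V_dec = 22.5·(66.7 − 50.9)/(100 − 50.9)

7.2403 L


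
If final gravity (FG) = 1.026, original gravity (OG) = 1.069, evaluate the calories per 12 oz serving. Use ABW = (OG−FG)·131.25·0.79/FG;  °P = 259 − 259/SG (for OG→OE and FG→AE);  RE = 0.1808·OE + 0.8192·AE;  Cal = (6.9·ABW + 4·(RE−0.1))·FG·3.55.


ABW = (1.069 − 1.026)·131.25·0.79/1.026 = 4.3456
OE = 259 − 259/1.069 = 16.7175 °P
AE = 259 − 259/1.026 = 6.5634 °P
RE = 0.1808·16.7175 + 0.8192·6.5634 = 8.3992 °P
Cal = (6.9·4.3456 + 4·(8.3992−0.1))·1.026·3.55

230.1255 kcal


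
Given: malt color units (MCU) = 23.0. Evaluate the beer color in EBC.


SRM = 1.4922·MCU^0.6859;  EBC = SRM·1.97
SRM = 1.4922·23.0^0.6859 = 12.8185
EBC = 12.8185·1.97

25.2524 EBC


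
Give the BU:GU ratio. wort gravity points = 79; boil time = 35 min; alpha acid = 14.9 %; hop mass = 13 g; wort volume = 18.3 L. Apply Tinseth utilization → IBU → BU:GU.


U = 1.65·0.000125^(GP/1000)·(1−e^(−0.04t))/4.15;  IBU = (α/100)·m·U·1000/V;  BU:GU = IBU/GP
U = 1.65·0.000125^(79/1000)·(1−e^(−0.04·35))/4.15 = 0.1473
IBU = (14.9/100)·13·0.1473·1000/18.3 = 15.5883
BU:GU = 15.5883/79

0.1973


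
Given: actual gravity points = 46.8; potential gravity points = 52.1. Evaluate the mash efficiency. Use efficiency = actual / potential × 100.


efficiency = 46.8 / 52.1 × 100

89.8273 %


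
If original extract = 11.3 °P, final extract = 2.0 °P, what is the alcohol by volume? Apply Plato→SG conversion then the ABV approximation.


SG = 259/(259 − P);  ABV = (OG − FG)·131.25
OG = 259/(259 − 11.3) = 1.0456
FG = 259/(259 − 2.0) = 1.0078
ABV = (1.0456 − 1.0078)·131.25

4.9662 % ABV


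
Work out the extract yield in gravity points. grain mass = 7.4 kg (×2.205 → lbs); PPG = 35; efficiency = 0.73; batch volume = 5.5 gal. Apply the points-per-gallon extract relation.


points = lbs × PPG × eff / vol
lbs = 7.4 × 2.205 = 16.3170
points = 16.3170 × 35 × 0.73 / 5.5

75.7999 points


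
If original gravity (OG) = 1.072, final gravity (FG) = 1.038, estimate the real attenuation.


AA = (OG−FG)/(OG−1)·100;  RA = AA·0.8192
AA = (1.072 − 1.038)/(1.072 − 1)·100 = 47.2222
RA = 47.2222·0.8192

38.6844 %


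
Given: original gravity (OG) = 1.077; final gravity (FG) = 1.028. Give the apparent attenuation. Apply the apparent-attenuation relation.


AA = (OG − FG)/(OG − 1) · 100
AA = (1.077 − 1.028)/(1.077 − 1) · 100

63.6364 %


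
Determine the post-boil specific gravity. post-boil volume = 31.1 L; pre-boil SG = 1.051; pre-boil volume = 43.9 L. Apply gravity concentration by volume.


SG_post = 1 + (SG_pre − 1)·V_pre/V_post
pts_pre = (1.051 − 1)·1000 = 51.0000
pts_post = 51.0000·43.9/31.1 = 71.9904
SG_post = 1 + 71.9904/1000

1.0720


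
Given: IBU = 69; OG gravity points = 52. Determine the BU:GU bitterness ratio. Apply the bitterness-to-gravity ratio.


BU:GU = IBU / OG_points
BU:GU = 69 / 52

1.3269


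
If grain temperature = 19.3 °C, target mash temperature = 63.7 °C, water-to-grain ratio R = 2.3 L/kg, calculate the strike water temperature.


T_strike = (0.41/R)·(T_mash − T_grain) + T_mash
T_strike = (0.41/2.3)·(63.7 − 19.3) + 63.7

71.6148 °C


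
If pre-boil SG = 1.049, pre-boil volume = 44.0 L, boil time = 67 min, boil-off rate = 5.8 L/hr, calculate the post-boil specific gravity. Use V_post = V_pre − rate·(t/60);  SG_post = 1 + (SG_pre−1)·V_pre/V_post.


V_post = 44.0 − 5.8·(67/60) = 37.5233
SG_post = 1 + (1.049 − 1)·44.0/37.5233

1.0575


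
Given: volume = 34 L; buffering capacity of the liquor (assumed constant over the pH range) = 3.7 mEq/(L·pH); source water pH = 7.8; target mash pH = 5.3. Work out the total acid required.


acid = buffering capacity · (pH_source − pH_target) · V
acid = 3.7 · (7.8 − 5.3) · 34

314.5000 mEq


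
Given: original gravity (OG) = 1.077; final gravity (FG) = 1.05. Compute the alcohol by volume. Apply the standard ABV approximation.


ABV = (OG − FG) · 131.25
ABV = (1.077 − 1.05) · 131.25

3.5437 % ABV


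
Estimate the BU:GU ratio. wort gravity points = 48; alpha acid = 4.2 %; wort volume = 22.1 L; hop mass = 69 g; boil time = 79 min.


U = 1.65·0.000125^(GP/1000)·(1−e^(−0.04t))/4.15;  IBU = (α/100)·m·U·1000/V;  BU:GU = IBU/GP
U = 1.65·0.000125^(48/1000)·(1−e^(−0.04·79))/4.15 = 0.2473
IBU = (4.2/100)·69·0.2473·1000/22.1 = 32.4314
BU:GU = 32.4314/48

0.6757


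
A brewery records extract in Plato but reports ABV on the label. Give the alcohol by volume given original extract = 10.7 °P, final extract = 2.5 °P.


SG = 259/(259 − P);  ABV = (OG − FG)·131.25
OG = 259/(259 − 10.7) = 1.0431
FG = 259/(259 − 2.5) = 1.0097
ABV = (1.0431 − 1.0097)·131.25

4.3767 % ABV


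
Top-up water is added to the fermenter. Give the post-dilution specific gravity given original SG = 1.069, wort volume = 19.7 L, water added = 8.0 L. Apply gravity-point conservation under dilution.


SG_new = 1 + (SG_old − 1)·V_old/(V_old + V_water)
pts = (1.069 − 1)·1000·19.7/(19.7 + 8.0) = 49.0722
SG_new = 1 + 49.0722/1000

1.0491


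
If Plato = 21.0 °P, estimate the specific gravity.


SG = 259/(259 − P)
SG = 259/(259 − 21.0)

1.0882


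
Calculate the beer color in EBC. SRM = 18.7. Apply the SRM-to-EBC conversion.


EBC = SRM · 1.97
EBC = 18.7 · 1.97

36.8390 EBC


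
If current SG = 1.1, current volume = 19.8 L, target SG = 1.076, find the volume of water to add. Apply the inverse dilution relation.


V_water = V·((SG_curr − 1)/(SG_target − 1) − 1)
V_water = 19.8·((1.1 − 1)/(1.076 − 1) − 1)

6.2526 L


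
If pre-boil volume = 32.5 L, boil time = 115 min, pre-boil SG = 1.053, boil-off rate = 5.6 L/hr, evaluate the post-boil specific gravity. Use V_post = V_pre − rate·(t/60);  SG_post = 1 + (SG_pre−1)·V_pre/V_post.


V_post = 32.5 − 5.6·(115/60) = 21.7667
SG_post = 1 + (1.053 − 1)·32.5/21.7667

1.0791


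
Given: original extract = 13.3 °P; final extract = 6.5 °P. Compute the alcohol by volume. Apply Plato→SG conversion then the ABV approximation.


SG = 259/(259 − P);  ABV = (OG − FG)·131.25
OG = 259/(259 − 13.3) = 1.0541
FG = 259/(259 − 6.5) = 1.0257
ABV = (1.0541 − 1.0257)·131.25

3.7260 % ABV


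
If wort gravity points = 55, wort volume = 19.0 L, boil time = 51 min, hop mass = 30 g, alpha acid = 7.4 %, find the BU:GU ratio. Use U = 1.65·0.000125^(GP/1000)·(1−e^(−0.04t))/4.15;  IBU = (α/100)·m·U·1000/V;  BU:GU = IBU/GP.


U = 1.65·0.000125^(55/1000)·(1−e^(−0.04·51))/4.15 = 0.2110
IBU = (7.4/100)·30·0.2110·1000/19.0 = 24.6530
BU:GU = 24.6530/55

0.4482


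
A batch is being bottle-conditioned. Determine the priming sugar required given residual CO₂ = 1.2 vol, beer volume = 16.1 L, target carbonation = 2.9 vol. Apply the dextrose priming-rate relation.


sugar = (target − residual)·4.0·V
sugar = (2.9 − 1.2)·4.0·16.1

109.4800 g


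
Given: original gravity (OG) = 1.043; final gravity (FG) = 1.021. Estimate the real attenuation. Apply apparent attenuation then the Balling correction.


AA = (OG−FG)/(OG−1)·100;  RA = AA·0.8192
AA = (1.043 − 1.021)/(1.043 − 1)·100 = 51.1628
RA = 51.1628·0.8192

41.9126 %


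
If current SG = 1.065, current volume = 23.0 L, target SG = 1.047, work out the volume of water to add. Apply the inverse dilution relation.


V_water = V·((SG_curr − 1)/(SG_target − 1) − 1)
V_water = 23.0·((1.065 − 1)/(1.047 − 1) − 1)

8.8085 L


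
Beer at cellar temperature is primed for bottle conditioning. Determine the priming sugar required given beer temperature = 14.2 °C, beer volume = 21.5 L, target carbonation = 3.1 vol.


residual = 14.695·(0.01821 + 0.09011·e^(−0.04·T));  sugar = (target − residual)·4.0·V
residual = 14.695·(0.01821 + 0.09011·e^(−0.04·14.2)) = 1.0179
sugar = (3.1 − 1.0179)·4.0·21.5

179.0567 g


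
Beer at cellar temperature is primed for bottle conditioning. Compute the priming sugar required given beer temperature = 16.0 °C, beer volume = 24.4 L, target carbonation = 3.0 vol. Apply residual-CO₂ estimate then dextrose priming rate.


residual = 14.695·(0.01821 + 0.09011·e^(−0.04·T));  sugar = (target − residual)·4.0·V
residual = 14.695·(0.01821 + 0.09011·e^(−0.04·16.0)) = 0.9658
sugar = (3.0 − 0.9658)·4.0·24.4

198.5361 g


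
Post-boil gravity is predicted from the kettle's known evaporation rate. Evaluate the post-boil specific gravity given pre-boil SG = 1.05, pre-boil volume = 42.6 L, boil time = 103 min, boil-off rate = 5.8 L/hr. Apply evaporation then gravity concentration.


V_post = V_pre − rate·(t/60);  SG_post = 1 + (SG_pre−1)·V_pre/V_post
V_post = 42.6 − 5.8·(103/60) = 32.6433
SG_post = 1 + (1.05 − 1)·42.6/32.6433

1.0653


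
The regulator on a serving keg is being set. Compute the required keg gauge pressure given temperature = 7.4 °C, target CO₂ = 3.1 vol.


psi = vols/(0.01821 + 0.09011·e^(−0.04·T)) − 14.695
psi = 3.1/(0.01821 + 0.09011·e^(−0.04·7.4)) − 14.695

21.6760 psi


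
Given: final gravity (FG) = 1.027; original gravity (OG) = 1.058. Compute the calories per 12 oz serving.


ABW = (OG−FG)·131.25·0.79/FG;  °P = 259 − 259/SG (for OG→OE and FG→AE);  RE = 0.1808·OE + 0.8192·AE;  Cal = (6.9·ABW + 4·(RE−0.1))·FG·3.55
ABW = (1.058 − 1.027)·131.25·0.79/1.027 = 3.1298
OE = 259 − 259/1.058 = 14.1985 °P
AE = 259 − 259/1.027 = 6.8092 °P
RE = 0.1808·14.1985 + 0.8192·6.8092 = 8.1451 °P
Cal = (6.9·3.1298 + 4·(8.1451−0.1))·1.027·3.55

196.0601 kcal


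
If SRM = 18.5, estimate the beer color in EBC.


EBC = SRM · 1.97
EBC = 18.5 · 1.97

36.4450 EBC


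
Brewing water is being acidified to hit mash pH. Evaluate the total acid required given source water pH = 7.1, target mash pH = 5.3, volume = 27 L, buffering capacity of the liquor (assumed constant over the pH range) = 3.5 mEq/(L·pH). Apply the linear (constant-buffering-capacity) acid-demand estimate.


acid = buffering capacity · (pH_source − pH_target) · V
acid = 3.5 · (7.1 − 5.3) · 27

170.1000 mEq


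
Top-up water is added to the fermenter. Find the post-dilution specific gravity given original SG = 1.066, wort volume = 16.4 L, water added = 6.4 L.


SG_new = 1 + (SG_old − 1)·V_old/(V_old + V_water)
pts = (1.066 − 1)·1000·16.4/(16.4 + 6.4) = 47.4737
SG_new = 1 + 47.4737/1000

1.0475


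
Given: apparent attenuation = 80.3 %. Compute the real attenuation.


RA = AA · 0.8192
RA = 80.3 · 0.8192

65.7818 %


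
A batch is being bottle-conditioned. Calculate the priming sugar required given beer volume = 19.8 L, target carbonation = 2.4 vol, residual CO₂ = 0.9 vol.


sugar = (target − residual)·4.0·V
sugar = (2.4 − 0.9)·4.0·19.8

118.8000 g


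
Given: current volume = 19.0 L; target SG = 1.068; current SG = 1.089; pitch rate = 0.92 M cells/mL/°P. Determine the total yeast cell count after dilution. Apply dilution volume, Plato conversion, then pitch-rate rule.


V_w = V·((SG_c−1)/(SG_t−1)−1);  °P = 259 − 259/SG_t;  cells = rate·(V+V_w)·°P
V_w = 19.0·((1.089−1)/(1.068−1)−1) = 5.8676
V_final = 19.0 + 5.8676 = 24.8676
°P = 259 − 259/1.068 = 16.4906
cells = 0.92·24.8676·16.4906

377.2767 billion cells


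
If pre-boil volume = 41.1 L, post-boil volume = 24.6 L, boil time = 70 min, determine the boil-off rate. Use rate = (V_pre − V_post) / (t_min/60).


rate = (41.1 − 24.6) / (70/60)

14.1429 L/hr


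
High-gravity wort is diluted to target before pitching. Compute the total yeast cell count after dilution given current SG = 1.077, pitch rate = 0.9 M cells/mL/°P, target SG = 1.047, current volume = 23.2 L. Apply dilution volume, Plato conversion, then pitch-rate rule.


V_w = V·((SG_c−1)/(SG_t−1)−1);  °P = 259 − 259/SG_t;  cells = rate·(V+V_w)·°P
V_w = 23.2·((1.077−1)/(1.047−1)−1) = 14.8085
V_final = 23.2 + 14.8085 = 38.0085
°P = 259 − 259/1.047 = 11.6266
cells = 0.9·38.0085·11.6266

397.7171 billion cells


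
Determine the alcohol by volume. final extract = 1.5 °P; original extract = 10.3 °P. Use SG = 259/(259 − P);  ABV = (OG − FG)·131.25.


OG = 259/(259 − 10.3) = 1.0414
FG = 259/(259 − 1.5) = 1.0058
ABV = (1.0414 − 1.0058)·131.25

4.6712 % ABV


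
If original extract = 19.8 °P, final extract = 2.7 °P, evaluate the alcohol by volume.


SG = 259/(259 − P);  ABV = (OG − FG)·131.25
OG = 259/(259 − 19.8) = 1.0828
FG = 259/(259 − 2.7) = 1.0105
ABV = (1.0828 − 1.0105)·131.25

9.4817 % ABV


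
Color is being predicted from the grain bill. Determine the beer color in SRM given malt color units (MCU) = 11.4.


SRM = 1.4922 · MCU^0.6859
SRM = 1.4922 · 11.4^0.6859

7.9206 SRM


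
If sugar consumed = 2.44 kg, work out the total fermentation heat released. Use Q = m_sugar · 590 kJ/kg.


Q = 2.44 · 590

1439.6000 kJ


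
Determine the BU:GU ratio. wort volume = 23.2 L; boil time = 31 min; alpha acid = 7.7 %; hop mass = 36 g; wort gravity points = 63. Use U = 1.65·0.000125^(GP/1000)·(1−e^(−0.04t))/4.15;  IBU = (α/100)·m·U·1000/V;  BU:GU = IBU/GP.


U = 1.65·0.000125^(63/1000)·(1−e^(−0.04·31))/4.15 = 0.1604
IBU = (7.7/100)·36·0.1604·1000/23.2 = 19.1638
BU:GU = 19.1638/63

0.3042


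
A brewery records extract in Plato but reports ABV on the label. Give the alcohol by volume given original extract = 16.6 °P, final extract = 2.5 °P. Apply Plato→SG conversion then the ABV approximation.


SG = 259/(259 − P);  ABV = (OG − FG)·131.25
OG = 259/(259 − 16.6) = 1.0685
FG = 259/(259 − 2.5) = 1.0097
ABV = (1.0685 − 1.0097)·131.25

7.7090 % ABV


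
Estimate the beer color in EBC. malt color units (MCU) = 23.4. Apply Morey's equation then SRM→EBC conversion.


SRM = 1.4922·MCU^0.6859;  EBC = SRM·1.97
SRM = 1.4922·23.4^0.6859 = 12.9710
EBC = 12.9710·1.97

25.5528 EBC


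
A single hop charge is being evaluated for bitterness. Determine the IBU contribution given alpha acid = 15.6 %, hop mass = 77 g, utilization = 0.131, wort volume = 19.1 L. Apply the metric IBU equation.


IBU = (α/100)·mass·U·1000 / V
IBU = (15.6/100)·77·0.131·1000 / 19.1

82.3860 IBU
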